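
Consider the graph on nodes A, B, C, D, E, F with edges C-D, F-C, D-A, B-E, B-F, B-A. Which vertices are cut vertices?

B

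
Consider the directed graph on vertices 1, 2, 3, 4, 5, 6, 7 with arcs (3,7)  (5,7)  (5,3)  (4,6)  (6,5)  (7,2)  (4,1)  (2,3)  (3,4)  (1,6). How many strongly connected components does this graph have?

{1, 2, 3, 4, 5, 6, 7} are all mutually reachable — one SCC of size 7.
That gives 1 strongly connected component.

1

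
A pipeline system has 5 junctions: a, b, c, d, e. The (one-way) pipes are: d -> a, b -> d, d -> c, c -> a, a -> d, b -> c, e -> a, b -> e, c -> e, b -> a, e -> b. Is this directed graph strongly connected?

Yes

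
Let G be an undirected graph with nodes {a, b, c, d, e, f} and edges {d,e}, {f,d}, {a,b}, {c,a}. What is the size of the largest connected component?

Starting from d we can reach d, e, f. That is one component of size 3.
Starting from a we can reach a, b, c. That is one component of size 3.
The largest has 3 vertices.

3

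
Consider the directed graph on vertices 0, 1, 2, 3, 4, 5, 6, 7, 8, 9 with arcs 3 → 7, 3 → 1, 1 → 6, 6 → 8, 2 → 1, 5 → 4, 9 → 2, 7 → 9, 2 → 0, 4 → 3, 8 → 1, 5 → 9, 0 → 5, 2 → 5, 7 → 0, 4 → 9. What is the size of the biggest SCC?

7

{0, 2, 3, 4, 5, 7, 9} are all mutually reachable — one SCC of size 7.
{1, 6, 8} are all mutually reachable — one SCC of size 3.
The largest has 7 vertices.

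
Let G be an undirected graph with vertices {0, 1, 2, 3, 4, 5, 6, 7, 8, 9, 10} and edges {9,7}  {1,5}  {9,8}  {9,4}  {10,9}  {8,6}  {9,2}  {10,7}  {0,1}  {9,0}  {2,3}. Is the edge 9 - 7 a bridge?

No

After removing 9 - 7, the path 9-10-7 still connects them, so the edge is not a bridge.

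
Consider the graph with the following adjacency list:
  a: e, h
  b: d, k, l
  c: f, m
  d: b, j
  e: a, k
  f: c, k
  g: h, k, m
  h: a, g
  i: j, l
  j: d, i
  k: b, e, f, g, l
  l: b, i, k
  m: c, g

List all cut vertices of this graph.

k

Removing k increases the component count from 1 to 2, so k is a cut vertex.
By contrast removing j leaves 1 component; it is not a cut vertex. No other vertex is a cut vertex either.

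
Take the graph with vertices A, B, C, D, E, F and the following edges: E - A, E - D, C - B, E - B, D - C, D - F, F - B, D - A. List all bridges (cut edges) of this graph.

none

The edges on the cycle E-D-F-B-E are not bridges since each lies on that cycle.
Every edge lies on some cycle, so there are no bridges.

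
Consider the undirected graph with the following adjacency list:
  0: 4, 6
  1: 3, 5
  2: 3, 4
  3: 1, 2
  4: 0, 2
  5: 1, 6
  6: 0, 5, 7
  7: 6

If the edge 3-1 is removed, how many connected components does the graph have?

1

3 and 1 are still connected via 3-2-4-0-6-5-1, so the component count stays at 1.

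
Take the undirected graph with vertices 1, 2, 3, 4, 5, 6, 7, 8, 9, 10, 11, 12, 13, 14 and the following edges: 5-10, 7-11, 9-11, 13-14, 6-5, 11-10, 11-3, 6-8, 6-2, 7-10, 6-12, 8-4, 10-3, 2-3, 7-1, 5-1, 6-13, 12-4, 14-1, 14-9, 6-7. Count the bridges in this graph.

The edges on the cycle 6-8-4-12-6 are not bridges since each lies on that cycle.
Every edge lies on some cycle, so there are no bridges.

0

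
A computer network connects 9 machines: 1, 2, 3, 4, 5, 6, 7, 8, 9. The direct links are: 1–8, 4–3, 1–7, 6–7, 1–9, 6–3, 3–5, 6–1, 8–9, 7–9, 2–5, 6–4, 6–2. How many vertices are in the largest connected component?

9

Starting from 1 we can reach 1, 2, 3, 4, 5, 6, 7, 8, 9. That is one component of size 9.
The largest has 9 vertices.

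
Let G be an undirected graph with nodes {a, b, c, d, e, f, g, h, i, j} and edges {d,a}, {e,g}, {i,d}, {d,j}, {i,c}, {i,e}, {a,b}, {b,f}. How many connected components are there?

2

h is isolated — a component by itself.
Starting from a we can reach a, b, c, d, e, f, g, i, j. That is one component of size 9.
Total: 2 components.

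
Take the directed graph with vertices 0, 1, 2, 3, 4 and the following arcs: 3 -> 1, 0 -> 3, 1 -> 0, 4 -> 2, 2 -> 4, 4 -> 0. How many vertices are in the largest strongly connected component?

3

{0, 1, 3} are all mutually reachable — one SCC of size 3.
{2, 4} are all mutually reachable — one SCC of size 2.
The largest has 3 vertices.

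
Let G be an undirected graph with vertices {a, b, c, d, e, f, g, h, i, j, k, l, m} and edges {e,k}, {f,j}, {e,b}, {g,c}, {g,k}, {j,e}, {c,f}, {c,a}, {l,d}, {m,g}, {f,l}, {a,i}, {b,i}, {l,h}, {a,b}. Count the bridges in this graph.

4

The edges on the cycle g-c-f-j-e-k-g are not bridges since each lies on that cycle.
But removing h—l disconnects h from l; removing g—m disconnects g from m; removing f—l disconnects f from l; removing d—l disconnects d from l — these are bridges.
That makes 4 bridges.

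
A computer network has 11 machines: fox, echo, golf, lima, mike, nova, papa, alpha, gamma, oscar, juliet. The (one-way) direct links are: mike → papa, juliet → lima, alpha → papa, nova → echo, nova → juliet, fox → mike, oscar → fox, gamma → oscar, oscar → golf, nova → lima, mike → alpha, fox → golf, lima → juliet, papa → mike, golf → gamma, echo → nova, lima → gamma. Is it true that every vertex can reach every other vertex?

No

There is no directed path from alpha to nova, so the graph is not strongly connected.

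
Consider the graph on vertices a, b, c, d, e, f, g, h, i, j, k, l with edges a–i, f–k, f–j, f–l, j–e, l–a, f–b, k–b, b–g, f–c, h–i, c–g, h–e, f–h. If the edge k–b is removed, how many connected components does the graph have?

2

k and b are still connected via k-f-b, so the component count stays at 2.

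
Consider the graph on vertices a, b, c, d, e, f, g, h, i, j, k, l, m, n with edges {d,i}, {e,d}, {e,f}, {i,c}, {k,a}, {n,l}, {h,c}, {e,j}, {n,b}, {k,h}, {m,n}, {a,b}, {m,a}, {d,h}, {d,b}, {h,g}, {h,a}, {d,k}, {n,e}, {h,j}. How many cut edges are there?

3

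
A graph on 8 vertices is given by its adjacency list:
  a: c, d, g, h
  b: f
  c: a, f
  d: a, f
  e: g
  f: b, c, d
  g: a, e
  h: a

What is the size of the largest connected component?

8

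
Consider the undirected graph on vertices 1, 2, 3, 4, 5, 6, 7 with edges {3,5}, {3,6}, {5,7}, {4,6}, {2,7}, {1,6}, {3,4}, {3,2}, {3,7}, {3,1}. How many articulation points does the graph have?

Removing 3 increases the component count from 1 to 2, so 3 is a cut vertex.
By contrast removing 6 leaves 1 component; it is not a cut vertex. No other vertex is a cut vertex either.

1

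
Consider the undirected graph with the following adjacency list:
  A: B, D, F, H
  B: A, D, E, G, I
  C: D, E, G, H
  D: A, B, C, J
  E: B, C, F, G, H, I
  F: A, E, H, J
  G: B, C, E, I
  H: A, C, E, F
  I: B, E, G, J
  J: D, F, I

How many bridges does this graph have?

The edges on the cycle H-E-F-J-D-A-H are not bridges since each lies on that cycle.
Every edge lies on some cycle, so there are no bridges.

0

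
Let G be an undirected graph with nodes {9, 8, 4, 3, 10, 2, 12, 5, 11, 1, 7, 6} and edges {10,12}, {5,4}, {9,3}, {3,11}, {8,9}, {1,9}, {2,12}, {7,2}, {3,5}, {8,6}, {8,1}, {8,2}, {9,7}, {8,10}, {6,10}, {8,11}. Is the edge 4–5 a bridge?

Yes

Removing 4–5 leaves no path between 4 and 5: the component count goes from 1 to 2. So it is a bridge.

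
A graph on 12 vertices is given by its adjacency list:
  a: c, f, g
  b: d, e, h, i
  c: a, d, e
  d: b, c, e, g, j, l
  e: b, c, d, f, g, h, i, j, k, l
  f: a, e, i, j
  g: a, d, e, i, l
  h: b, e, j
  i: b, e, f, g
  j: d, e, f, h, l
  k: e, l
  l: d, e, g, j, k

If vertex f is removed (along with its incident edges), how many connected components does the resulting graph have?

1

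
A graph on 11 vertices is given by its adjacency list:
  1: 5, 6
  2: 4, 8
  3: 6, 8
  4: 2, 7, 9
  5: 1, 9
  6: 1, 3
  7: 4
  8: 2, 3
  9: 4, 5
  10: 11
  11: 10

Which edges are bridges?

10-11, 4-7

The edges on the cycle 4-9-5-1-6-3-8-2-4 are not bridges since each lies on that cycle.
But removing 11-10 disconnects 11 from 10; removing 4-7 disconnects 4 from 7 — these are bridges.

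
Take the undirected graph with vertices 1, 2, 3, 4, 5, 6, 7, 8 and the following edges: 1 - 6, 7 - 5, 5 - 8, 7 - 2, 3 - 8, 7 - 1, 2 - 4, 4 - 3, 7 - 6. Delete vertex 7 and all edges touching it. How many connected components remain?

2

With 7 gone, the remaining components are: {1, 6}; {2, 3, 4, 5, 8}.
That is 2 components.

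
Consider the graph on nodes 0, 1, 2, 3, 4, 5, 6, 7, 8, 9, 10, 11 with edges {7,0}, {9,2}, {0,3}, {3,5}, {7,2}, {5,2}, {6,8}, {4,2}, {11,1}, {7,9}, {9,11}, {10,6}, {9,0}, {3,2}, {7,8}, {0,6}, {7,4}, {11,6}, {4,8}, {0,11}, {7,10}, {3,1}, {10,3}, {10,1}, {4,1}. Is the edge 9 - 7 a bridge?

No

After removing 9 - 7, the path 9-0-7 still connects them, so the edge is not a bridge.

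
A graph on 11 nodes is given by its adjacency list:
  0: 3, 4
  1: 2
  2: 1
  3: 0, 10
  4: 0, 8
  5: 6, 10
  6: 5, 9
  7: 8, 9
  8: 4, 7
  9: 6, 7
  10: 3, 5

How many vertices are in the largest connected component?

Starting from 1 we can reach 1, 2. That is one component of size 2.
Starting from 0 we can reach 0, 3, 4, 5, 6, 7, 8, 9, 10. That is one component of size 9.
The largest has 9 vertices.

9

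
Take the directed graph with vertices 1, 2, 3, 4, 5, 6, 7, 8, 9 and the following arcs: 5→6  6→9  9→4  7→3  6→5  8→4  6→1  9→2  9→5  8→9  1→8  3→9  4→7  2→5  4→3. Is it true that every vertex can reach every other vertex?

Yes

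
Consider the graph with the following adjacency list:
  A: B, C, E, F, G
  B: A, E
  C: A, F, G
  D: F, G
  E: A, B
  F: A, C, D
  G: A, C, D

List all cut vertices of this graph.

A

Removing A increases the component count from 1 to 2, so A is a cut vertex.
By contrast removing C leaves 1 component; it is not a cut vertex. No other vertex is a cut vertex either.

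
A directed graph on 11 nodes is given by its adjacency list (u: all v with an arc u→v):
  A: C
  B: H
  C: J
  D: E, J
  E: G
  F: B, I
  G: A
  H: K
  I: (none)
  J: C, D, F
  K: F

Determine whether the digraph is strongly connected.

There is no directed path from I to A, so the graph is not strongly connected.

No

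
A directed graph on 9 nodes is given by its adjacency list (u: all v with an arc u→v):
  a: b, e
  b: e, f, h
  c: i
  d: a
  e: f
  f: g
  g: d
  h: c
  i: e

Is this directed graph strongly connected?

Yes

From f we can reach every vertex (a, b, c, d, e, f, g, h, i), and every vertex can reach f (a, b, c, d, e, f, g, h, i). So the whole graph is one strongly connected component.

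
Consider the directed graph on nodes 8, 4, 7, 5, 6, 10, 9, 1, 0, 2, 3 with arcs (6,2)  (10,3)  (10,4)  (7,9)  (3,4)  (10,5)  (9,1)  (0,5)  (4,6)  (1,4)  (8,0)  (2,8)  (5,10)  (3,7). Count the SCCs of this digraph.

{0, 1, 2, 3, 4, 5, 6, 7, 8, 9, 10} are all mutually reachable — one SCC of size 11.
That gives 1 strongly connected component.

1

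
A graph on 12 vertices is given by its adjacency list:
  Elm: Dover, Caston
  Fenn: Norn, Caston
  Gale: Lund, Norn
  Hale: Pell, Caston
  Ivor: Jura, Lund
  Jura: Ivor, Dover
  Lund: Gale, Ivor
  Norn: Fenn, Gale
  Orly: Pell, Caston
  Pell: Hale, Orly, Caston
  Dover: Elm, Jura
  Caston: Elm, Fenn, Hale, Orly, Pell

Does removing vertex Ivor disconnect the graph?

Deleting Ivor leaves 1 component (was 1) (its neighbors Jura, Lund remain connected to each other), so Ivor is not a cut vertex.

No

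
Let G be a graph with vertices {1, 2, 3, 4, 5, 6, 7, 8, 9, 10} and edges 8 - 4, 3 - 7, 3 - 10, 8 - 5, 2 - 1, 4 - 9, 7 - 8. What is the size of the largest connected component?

6 is isolated — a component by itself.
Starting from 1 we can reach 1, 2. That is one component of size 2.
Starting from 3 we can reach 3, 4, 5, 7, 8, 9, 10. That is one component of size 7.
The largest has 7 vertices.

7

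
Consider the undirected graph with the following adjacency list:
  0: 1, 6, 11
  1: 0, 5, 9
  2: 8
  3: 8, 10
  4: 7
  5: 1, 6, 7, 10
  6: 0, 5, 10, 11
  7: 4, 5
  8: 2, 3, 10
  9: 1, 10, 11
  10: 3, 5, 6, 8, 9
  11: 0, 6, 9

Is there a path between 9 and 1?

From 9 we can reach 0, 1, 2, 3, 4, 5, 6, 7, 8, 9, 10, 11, which includes 1.

Yes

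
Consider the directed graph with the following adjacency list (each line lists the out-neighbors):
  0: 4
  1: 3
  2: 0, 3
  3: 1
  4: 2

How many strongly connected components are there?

2

{0, 2, 4} are all mutually reachable — one SCC of size 3.
{1, 3} are all mutually reachable — one SCC of size 2.
That gives 2 strongly connected components.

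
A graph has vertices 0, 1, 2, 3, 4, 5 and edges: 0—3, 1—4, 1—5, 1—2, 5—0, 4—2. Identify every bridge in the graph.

The edges on the cycle 1-4-2-1 are not bridges since each lies on that cycle.
But removing 0—3 disconnects 0 from 3; removing 5—1 disconnects 5 from 1; removing 0—5 disconnects 0 from 5 — these are bridges.

0-3, 0-5, 1-5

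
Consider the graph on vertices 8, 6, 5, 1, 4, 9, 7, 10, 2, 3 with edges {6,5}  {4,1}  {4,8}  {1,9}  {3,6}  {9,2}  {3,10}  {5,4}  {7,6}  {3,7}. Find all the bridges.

1-4, 1-9, 10-3, 2-9, 4-5, 4-8, 5-6

The edges on the cycle 3-7-6-3 are not bridges since each lies on that cycle.
But removing 5 - 4 disconnects 5 from 4; removing 6 - 5 disconnects 6 from 5; removing 4 - 1 disconnects 4 from 1; removing 1 - 9 disconnects 1 from 9 — these are bridges.
In total 7 edges are bridges.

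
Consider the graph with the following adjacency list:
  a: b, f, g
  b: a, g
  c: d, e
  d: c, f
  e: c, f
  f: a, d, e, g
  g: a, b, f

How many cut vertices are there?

1

Removing f increases the component count from 1 to 2, so f is a cut vertex.
By contrast removing g leaves 1 component; it is not a cut vertex. No other vertex is a cut vertex either.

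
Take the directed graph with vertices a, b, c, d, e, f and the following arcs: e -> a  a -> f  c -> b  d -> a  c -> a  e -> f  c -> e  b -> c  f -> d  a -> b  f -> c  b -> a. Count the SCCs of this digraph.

{a, b, c, d, e, f} are all mutually reachable — one SCC of size 6.
That gives 1 strongly connected component.

1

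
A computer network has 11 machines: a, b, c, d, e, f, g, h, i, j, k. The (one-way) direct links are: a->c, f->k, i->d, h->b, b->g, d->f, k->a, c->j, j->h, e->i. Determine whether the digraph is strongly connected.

There is no directed path from k to f, so the graph is not strongly connected.

No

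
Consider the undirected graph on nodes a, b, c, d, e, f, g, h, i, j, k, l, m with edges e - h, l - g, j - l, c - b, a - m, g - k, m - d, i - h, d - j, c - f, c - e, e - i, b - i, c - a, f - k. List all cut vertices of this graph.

Removing c increases the component count from 1 to 2, so c is a cut vertex.
By contrast removing h leaves 1 component; it is not a cut vertex. No other vertex is a cut vertex either.

c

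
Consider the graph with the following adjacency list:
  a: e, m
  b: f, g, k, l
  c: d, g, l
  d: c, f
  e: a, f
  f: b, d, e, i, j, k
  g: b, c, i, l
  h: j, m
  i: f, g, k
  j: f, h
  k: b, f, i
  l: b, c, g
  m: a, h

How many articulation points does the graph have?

Removing f increases the component count from 1 to 2, so f is a cut vertex.
By contrast removing c leaves 1 component; it is not a cut vertex. No other vertex is a cut vertex either.

1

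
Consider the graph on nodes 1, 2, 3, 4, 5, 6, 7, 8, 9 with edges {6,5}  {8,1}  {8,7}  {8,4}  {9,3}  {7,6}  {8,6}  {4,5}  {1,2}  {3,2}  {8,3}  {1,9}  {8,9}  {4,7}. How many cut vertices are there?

Removing 8 increases the component count from 1 to 2, so 8 is a cut vertex.
By contrast removing 7 leaves 1 component; it is not a cut vertex. No other vertex is a cut vertex either.

1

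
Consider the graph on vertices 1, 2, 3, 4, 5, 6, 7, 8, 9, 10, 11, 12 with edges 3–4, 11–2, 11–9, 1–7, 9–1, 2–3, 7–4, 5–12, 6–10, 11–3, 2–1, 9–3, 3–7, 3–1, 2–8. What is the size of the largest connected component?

8

Starting from 6 we can reach 6, 10. That is one component of size 2.
Starting from 5 we can reach 5, 12. That is one component of size 2.
Starting from 1 we can reach 1, 2, 3, 4, 7, 8, 9, 11. That is one component of size 8.
The largest has 8 vertices.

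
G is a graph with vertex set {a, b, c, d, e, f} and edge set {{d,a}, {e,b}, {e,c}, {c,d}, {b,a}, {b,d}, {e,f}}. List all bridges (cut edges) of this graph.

e-f

The edges on the cycle e-b-a-d-c-e are not bridges since each lies on that cycle.
But removing f–e disconnects f from e — this is a bridge.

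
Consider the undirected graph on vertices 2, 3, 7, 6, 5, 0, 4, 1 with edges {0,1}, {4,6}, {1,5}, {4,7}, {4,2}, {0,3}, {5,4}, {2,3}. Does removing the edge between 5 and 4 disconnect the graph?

No

After removing 5—4, the path 5-1-0-3-2-4 still connects them, so the edge is not a bridge.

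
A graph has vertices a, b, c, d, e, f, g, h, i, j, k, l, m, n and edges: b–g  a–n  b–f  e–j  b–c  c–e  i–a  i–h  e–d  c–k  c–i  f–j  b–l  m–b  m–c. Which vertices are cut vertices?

a, b, c, e, i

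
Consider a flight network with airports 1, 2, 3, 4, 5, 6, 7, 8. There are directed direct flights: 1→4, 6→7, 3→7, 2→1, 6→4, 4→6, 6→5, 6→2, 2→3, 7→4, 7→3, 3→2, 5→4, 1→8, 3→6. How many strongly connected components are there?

2

{1, 2, 3, 4, 5, 6, 7} are all mutually reachable — one SCC of size 7.
{8} is an SCC by itself.
That gives 2 strongly connected components.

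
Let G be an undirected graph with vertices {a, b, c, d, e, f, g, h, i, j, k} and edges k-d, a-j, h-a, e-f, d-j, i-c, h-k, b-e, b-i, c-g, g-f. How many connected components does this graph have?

Starting from a we can reach a, d, h, j, k. That is one component of size 5.
Starting from b we can reach b, c, e, f, g, i. That is one component of size 6.
Total: 2 components.

2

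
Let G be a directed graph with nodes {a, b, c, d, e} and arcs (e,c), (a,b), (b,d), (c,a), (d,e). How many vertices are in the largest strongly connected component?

{a, b, c, d, e} are all mutually reachable — one SCC of size 5.
The largest has 5 vertices.

5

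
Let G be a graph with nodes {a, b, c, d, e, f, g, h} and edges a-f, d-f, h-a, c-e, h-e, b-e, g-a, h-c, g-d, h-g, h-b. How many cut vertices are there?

1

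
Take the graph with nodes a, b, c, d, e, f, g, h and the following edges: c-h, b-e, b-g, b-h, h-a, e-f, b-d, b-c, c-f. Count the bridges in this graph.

3

The edges on the cycle b-c-h-b are not bridges since each lies on that cycle.
But removing b-g disconnects b from g; removing h-a disconnects h from a; removing b-d disconnects b from d — these are bridges.
That makes 3 bridges.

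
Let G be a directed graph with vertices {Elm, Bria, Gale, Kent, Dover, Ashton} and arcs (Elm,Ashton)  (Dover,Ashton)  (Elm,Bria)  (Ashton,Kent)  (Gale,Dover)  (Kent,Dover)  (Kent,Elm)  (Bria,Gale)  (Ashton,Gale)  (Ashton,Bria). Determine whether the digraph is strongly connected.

From Gale we can reach every vertex (Elm, Bria, Gale, Kent, Dover, Ashton), and every vertex can reach Gale (Elm, Bria, Gale, Kent, Dover, Ashton). So the whole graph is one strongly connected component.

Yes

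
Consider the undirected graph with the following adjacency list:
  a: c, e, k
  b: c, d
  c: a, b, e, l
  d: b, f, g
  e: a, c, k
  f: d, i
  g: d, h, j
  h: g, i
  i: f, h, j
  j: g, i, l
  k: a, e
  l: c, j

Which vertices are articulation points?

c

Removing c increases the component count from 1 to 2, so c is a cut vertex.
By contrast removing g leaves 1 component; it is not a cut vertex. No other vertex is a cut vertex either.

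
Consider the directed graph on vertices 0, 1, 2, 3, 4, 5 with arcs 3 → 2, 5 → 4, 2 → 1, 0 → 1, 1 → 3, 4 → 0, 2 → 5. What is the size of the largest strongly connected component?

{0, 1, 2, 3, 4, 5} are all mutually reachable — one SCC of size 6.
The largest has 6 vertices.

6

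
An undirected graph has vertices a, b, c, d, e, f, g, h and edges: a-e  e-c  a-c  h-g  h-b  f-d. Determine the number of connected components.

3

Starting from d we can reach d, f. That is one component of size 2.
Starting from a we can reach a, c, e. That is one component of size 3.
Starting from b we can reach b, g, h. That is one component of size 3.
Total: 3 components.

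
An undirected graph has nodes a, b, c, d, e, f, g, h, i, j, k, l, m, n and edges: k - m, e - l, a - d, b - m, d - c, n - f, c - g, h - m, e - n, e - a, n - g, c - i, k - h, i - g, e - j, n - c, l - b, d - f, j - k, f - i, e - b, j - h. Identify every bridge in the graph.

none

The edges on the cycle j-k-h-j are not bridges since each lies on that cycle.
Every edge lies on some cycle, so there are no bridges.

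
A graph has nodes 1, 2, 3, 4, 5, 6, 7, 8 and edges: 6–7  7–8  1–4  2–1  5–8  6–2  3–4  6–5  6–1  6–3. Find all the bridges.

The edges on the cycle 6-7-8-5-6 are not bridges since each lies on that cycle.
Every edge lies on some cycle, so there are no bridges.

none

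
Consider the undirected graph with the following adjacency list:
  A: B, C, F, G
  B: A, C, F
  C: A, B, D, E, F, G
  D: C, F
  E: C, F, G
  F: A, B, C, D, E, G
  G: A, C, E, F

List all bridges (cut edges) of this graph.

none

The edges on the cycle G-C-B-A-F-G are not bridges since each lies on that cycle.
Every edge lies on some cycle, so there are no bridges.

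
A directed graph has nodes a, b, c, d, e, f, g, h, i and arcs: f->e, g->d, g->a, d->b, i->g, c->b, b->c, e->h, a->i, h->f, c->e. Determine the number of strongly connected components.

{e, f, h} are all mutually reachable — one SCC of size 3.
{a, g, i} are all mutually reachable — one SCC of size 3.
{b, c} are all mutually reachable — one SCC of size 2.
{d} is an SCC by itself.
That gives 4 strongly connected components.

4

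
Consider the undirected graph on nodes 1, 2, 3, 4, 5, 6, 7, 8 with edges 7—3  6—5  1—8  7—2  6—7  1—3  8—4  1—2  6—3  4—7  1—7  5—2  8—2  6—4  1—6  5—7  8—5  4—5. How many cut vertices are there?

0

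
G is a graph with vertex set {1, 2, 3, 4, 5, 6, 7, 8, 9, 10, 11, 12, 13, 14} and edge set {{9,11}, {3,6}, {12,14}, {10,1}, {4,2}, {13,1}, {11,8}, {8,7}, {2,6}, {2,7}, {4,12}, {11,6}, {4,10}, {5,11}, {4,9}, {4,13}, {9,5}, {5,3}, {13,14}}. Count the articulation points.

1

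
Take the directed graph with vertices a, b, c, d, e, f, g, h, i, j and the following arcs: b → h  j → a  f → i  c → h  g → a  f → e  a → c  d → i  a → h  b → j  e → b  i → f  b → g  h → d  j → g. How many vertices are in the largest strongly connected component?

{a, b, c, d, e, f, g, h, i, j} are all mutually reachable — one SCC of size 10.
The largest has 10 vertices.

10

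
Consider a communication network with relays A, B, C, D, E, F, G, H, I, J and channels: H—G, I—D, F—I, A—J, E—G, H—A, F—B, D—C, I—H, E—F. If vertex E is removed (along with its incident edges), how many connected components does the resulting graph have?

1

With E gone, the remaining components are: {A, B, C, D, F, G, H, I, J}.
That is 1 component.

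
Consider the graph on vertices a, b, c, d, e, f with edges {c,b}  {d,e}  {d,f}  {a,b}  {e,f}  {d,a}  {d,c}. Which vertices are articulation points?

d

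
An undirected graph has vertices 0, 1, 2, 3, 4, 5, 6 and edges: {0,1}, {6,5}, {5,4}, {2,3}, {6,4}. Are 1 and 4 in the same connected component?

The component containing 1 is {0, 1}, and 4 is not in it.

No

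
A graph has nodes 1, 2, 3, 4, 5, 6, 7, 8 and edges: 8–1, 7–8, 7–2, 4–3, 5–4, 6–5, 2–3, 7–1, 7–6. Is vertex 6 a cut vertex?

No

Deleting 6 leaves 1 component (was 1) (its neighbors 5, 7 remain connected to each other), so 6 is not a cut vertex.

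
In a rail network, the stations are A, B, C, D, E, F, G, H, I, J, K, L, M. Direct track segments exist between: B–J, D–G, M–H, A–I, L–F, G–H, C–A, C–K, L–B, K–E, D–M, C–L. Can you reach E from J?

From J we can reach A, B, C, E, F, I, J, K, L, which includes E.

Yes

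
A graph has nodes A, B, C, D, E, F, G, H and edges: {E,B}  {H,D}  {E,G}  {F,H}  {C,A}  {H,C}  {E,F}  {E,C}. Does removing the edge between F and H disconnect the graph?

No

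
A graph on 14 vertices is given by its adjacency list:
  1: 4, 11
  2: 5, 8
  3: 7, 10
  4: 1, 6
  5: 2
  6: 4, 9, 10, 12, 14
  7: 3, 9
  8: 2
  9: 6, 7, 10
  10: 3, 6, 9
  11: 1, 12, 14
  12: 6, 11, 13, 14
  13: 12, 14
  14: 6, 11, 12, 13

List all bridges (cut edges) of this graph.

The edges on the cycle 6-10-3-7-9-6 are not bridges since each lies on that cycle.
But removing 2-8 disconnects 2 from 8; removing 5-2 disconnects 5 from 2 — these are bridges.

2-5, 2-8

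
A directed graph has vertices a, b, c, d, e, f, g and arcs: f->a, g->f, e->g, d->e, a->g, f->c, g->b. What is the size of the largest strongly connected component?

{a, f, g} are all mutually reachable — one SCC of size 3.
{d} is an SCC by itself.
{e} is an SCC by itself.
{b} is an SCC by itself.
{c} is an SCC by itself.
The largest has 3 vertices.

3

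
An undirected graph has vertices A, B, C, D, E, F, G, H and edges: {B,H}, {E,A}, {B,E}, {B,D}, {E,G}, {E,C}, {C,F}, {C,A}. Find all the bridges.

B-D, B-E, B-H, C-F, E-G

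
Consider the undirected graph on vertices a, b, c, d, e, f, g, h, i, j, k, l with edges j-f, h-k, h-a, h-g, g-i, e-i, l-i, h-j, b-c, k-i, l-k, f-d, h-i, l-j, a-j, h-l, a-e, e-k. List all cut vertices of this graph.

f, j

Removing f increases the component count from 2 to 3, so f is a cut vertex.
Removing j increases the component count from 2 to 3, so j is a cut vertex.
By contrast removing e leaves 2 components; it is not a cut vertex. No other vertex is a cut vertex either.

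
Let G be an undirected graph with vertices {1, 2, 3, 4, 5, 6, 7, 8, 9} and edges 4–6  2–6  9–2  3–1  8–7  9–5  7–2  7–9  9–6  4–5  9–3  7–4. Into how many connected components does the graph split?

Starting from 1 we can reach 1, 2, 3, 4, 5, 6, 7, 8, 9. That is one component of size 9.
Total: 1 component.

1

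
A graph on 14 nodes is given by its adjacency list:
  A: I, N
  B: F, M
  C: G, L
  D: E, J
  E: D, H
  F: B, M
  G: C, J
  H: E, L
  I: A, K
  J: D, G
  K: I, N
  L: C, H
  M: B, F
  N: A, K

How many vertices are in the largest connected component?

7

Starting from B we can reach B, F, M. That is one component of size 3.
Starting from A we can reach A, I, K, N. That is one component of size 4.
Starting from C we can reach C, D, E, G, H, J, L. That is one component of size 7.
The largest has 7 vertices.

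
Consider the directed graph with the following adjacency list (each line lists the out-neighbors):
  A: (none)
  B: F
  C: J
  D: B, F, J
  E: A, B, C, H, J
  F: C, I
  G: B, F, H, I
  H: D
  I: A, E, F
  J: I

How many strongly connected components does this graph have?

{B, C, D, E, F, H, I, J} are all mutually reachable — one SCC of size 8.
{G} is an SCC by itself.
{A} is an SCC by itself.
That gives 3 strongly connected components.

3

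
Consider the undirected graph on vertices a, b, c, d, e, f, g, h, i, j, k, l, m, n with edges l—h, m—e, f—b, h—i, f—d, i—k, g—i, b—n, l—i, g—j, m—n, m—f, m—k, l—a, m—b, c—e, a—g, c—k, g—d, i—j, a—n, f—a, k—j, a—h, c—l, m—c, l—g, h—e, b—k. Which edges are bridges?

none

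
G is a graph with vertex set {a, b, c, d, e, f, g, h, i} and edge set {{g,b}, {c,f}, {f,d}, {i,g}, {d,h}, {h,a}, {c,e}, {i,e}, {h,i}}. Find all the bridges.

The edges on the cycle c-f-d-h-i-e-c are not bridges since each lies on that cycle.
But removing h–a disconnects h from a; removing b–g disconnects b from g; removing i–g disconnects i from g — these are bridges.

a-h, b-g, g-i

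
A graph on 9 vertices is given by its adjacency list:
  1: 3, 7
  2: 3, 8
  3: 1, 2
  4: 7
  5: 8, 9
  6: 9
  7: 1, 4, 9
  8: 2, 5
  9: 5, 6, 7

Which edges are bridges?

The edges on the cycle 3-1-7-9-5-8-2-3 are not bridges since each lies on that cycle.
But removing 4-7 disconnects 4 from 7; removing 9-6 disconnects 9 from 6 — these are bridges.

4-7, 6-9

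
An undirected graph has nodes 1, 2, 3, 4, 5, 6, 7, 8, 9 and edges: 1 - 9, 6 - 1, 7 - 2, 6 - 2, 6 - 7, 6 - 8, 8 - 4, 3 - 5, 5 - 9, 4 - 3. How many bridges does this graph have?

0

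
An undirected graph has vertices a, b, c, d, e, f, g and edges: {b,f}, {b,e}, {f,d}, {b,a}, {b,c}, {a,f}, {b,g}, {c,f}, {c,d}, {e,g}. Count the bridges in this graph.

The edges on the cycle b-e-g-b are not bridges since each lies on that cycle.
Every edge lies on some cycle, so there are no bridges.

0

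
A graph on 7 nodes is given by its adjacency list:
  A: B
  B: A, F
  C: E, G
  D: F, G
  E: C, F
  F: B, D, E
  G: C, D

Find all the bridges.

The edges on the cycle E-F-D-G-C-E are not bridges since each lies on that cycle.
But removing B-A disconnects B from A; removing F-B disconnects F from B — these are bridges.

A-B, B-F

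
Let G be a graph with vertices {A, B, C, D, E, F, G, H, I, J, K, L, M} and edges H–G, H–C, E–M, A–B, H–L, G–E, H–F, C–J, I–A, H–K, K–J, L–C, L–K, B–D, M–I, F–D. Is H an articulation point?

Yes

Deleting H raises the number of components from 1 to 2, so H is a cut vertex.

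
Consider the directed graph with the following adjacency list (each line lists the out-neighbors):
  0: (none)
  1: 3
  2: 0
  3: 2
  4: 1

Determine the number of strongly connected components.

5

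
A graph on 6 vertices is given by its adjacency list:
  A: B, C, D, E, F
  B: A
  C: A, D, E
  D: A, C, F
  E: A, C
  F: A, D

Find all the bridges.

A-B

The edges on the cycle A-E-C-A are not bridges since each lies on that cycle.
But removing A-B disconnects A from B — this is a bridge.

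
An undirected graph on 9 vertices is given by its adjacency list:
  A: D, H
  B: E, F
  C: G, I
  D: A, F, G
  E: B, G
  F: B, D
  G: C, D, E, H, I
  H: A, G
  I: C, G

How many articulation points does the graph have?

1

Removing G increases the component count from 1 to 2, so G is a cut vertex.
By contrast removing F leaves 1 component; it is not a cut vertex. No other vertex is a cut vertex either.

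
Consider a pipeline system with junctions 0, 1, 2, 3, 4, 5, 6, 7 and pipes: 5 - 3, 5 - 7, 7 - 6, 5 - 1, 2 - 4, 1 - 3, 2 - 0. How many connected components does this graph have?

2

Starting from 0 we can reach 0, 2, 4. That is one component of size 3.
Starting from 1 we can reach 1, 3, 5, 6, 7. That is one component of size 5.
Total: 2 components.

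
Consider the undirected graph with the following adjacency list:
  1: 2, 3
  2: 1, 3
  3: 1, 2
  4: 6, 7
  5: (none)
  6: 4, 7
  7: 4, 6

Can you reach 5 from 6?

No

The component containing 6 is {4, 6, 7}, and 5 is not in it.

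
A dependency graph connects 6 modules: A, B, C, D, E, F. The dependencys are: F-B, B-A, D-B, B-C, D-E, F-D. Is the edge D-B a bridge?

After removing D-B, the path D-F-B still connects them, so the edge is not a bridge.

No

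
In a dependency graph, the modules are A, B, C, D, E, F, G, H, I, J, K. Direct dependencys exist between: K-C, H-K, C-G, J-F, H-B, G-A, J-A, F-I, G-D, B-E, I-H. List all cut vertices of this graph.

B, G, H

Removing B increases the component count from 1 to 2, so B is a cut vertex.
Removing G increases the component count from 1 to 2, so G is a cut vertex.
Removing H increases the component count from 1 to 2, so H is a cut vertex.
By contrast removing D leaves 1 component; it is not a cut vertex. No other vertex is a cut vertex either.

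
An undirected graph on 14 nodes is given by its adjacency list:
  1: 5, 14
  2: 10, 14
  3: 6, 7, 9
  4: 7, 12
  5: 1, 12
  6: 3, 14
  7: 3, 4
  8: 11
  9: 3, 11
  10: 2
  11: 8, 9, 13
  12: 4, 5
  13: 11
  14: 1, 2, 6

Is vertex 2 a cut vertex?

Yes

Deleting 2 raises the number of components from 1 to 2, so 2 is a cut vertex.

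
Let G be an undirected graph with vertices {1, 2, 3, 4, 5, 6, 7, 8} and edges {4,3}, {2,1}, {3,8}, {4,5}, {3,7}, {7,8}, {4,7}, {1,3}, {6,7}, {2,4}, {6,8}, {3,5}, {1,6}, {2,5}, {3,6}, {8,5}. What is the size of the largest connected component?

8

Starting from 1 we can reach 1, 2, 3, 4, 5, 6, 7, 8. That is one component of size 8.
The largest has 8 vertices.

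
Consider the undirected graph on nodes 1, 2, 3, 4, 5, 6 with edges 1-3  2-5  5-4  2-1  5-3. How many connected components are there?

6 is isolated — a component by itself.
Starting from 1 we can reach 1, 2, 3, 4, 5. That is one component of size 5.
Total: 2 components.

2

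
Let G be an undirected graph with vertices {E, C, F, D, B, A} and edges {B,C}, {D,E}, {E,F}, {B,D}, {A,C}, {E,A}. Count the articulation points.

1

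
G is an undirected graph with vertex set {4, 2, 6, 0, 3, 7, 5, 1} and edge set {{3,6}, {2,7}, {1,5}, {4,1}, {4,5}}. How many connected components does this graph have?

0 is isolated — a component by itself.
Starting from 3 we can reach 3, 6. That is one component of size 2.
Starting from 2 we can reach 2, 7. That is one component of size 2.
Starting from 1 we can reach 1, 4, 5. That is one component of size 3.
Total: 4 components.

4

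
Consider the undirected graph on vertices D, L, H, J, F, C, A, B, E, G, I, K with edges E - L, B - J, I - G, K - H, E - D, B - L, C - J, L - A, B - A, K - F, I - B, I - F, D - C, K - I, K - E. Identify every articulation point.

I, K

Removing I increases the component count from 1 to 2, so I is a cut vertex.
Removing K increases the component count from 1 to 2, so K is a cut vertex.
By contrast removing D leaves 1 component; it is not a cut vertex. No other vertex is a cut vertex either.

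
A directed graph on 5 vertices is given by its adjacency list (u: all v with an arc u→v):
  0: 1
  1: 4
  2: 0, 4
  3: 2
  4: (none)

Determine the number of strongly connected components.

{4} is an SCC by itself.
{3} is an SCC by itself.
{0} is an SCC by itself.
{2} is an SCC by itself.
{1} is an SCC by itself.
That gives 5 strongly connected components.

5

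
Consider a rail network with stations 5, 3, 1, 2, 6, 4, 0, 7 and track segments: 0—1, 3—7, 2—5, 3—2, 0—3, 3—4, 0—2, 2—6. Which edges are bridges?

The edges on the cycle 0-3-2-0 are not bridges since each lies on that cycle.
But removing 2—6 disconnects 2 from 6; removing 0—1 disconnects 0 from 1; removing 3—7 disconnects 3 from 7; removing 3—4 disconnects 3 from 4 — these are bridges.
In total 5 edges are bridges.

0-1, 2-5, 2-6, 3-4, 3-7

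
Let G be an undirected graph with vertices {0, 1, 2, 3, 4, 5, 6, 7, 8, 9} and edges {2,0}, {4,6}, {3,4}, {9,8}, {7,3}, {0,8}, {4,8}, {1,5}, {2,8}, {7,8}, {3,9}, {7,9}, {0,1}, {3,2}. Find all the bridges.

The edges on the cycle 7-3-2-0-8-7 are not bridges since each lies on that cycle.
But removing 4–6 disconnects 4 from 6; removing 1–0 disconnects 1 from 0; removing 1–5 disconnects 1 from 5 — these are bridges.

0-1, 1-5, 4-6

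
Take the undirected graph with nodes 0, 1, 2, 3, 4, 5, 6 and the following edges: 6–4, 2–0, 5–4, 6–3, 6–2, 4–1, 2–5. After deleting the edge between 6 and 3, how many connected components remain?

Before removal there is 1 component.
6–3 is a bridge — removing it separates 6's side from 3's side.
After removal: 2 components.

2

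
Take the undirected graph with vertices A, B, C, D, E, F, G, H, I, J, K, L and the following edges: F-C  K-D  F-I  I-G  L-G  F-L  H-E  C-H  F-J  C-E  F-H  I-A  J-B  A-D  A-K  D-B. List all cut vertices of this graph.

F

Removing F increases the component count from 1 to 2, so F is a cut vertex.
By contrast removing G leaves 1 component; it is not a cut vertex. No other vertex is a cut vertex either.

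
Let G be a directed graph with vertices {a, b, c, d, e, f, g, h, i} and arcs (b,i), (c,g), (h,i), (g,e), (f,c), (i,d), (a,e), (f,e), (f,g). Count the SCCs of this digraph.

{h} is an SCC by itself.
{i} is an SCC by itself.
{d} is an SCC by itself.
{f} is an SCC by itself.
{g} is an SCC by itself.
(and 4 more singleton SCCs)
That gives 9 strongly connected components.

9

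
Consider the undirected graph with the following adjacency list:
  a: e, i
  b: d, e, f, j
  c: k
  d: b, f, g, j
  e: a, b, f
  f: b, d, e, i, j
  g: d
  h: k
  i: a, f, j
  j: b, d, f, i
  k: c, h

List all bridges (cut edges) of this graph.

The edges on the cycle f-d-b-f are not bridges since each lies on that cycle.
But removing c-k disconnects c from k; removing g-d disconnects g from d; removing k-h disconnects k from h — these are bridges.

c-k, d-g, h-k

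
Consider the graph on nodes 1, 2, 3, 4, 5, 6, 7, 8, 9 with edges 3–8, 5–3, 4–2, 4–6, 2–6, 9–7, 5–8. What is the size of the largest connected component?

1 is isolated — a component by itself.
Starting from 7 we can reach 7, 9. That is one component of size 2.
Starting from 3 we can reach 3, 5, 8. That is one component of size 3.
Starting from 2 we can reach 2, 4, 6. That is one component of size 3.
The largest has 3 vertices.

3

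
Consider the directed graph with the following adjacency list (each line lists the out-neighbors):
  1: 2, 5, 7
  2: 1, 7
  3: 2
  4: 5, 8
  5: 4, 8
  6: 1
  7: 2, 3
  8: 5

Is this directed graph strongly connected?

There is no directed path from 3 to 6, so the graph is not strongly connected.

No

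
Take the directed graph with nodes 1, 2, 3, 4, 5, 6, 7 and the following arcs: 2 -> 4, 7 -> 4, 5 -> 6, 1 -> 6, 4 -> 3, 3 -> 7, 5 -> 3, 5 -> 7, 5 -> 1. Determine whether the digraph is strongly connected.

No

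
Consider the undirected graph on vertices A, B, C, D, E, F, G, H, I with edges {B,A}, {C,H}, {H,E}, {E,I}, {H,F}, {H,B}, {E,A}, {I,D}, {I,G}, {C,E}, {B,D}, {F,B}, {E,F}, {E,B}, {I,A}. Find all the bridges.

The edges on the cycle E-F-B-E are not bridges since each lies on that cycle.
But removing G-I disconnects G from I — this is a bridge.

G-I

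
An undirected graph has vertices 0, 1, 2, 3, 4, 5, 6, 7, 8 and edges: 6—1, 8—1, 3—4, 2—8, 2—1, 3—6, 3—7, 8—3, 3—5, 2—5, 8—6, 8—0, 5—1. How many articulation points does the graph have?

Removing 3 increases the component count from 1 to 3, so 3 is a cut vertex.
Removing 8 increases the component count from 1 to 2, so 8 is a cut vertex.
By contrast removing 5 leaves 1 component; it is not a cut vertex. No other vertex is a cut vertex either.

2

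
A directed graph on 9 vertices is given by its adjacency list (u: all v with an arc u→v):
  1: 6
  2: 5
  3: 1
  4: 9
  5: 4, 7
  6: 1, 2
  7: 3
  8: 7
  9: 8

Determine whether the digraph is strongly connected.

Yes

From 7 we can reach every vertex (1, 2, 3, 4, 5, 6, 7, 8, 9), and every vertex can reach 7 (1, 2, 3, 4, 5, 6, 7, 8, 9). So the whole graph is one strongly connected component.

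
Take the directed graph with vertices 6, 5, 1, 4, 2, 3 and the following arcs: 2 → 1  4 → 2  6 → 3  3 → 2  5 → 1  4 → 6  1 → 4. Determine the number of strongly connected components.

{1, 2, 3, 4, 6} are all mutually reachable — one SCC of size 5.
{5} is an SCC by itself.
That gives 2 strongly connected components.

2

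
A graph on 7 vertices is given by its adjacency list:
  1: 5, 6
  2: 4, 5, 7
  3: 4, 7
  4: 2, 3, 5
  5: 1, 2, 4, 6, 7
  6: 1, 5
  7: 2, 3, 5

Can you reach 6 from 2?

Yes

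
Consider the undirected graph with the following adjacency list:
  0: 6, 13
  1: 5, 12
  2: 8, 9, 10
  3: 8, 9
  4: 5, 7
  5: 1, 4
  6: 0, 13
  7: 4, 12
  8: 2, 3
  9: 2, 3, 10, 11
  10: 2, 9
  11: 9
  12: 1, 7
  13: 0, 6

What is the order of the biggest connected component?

6

Starting from 0 we can reach 0, 6, 13. That is one component of size 3.
Starting from 1 we can reach 1, 4, 5, 7, 12. That is one component of size 5.
Starting from 2 we can reach 2, 3, 8, 9, 10, 11. That is one component of size 6.
The largest has 6 vertices.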